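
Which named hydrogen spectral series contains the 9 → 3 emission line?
Paschen series

The spectral series in hydrogen are named based on the final (lower) energy level:
- Lyman series: n_final = 1 (ultraviolet)
- Balmer series: n_final = 2 (visible/near-UV)
- Paschen series: n_final = 3 (infrared)
- Brackett series: n_final = 4 (infrared)
- Pfund series: n_final = 5 (far infrared)

Since this transition ends at n = 3, it belongs to the Paschen series.

For reference, this 9 → 3 line has photon energy
ΔE = 13.6057 eV × (1/3² - 1/9²) = 1.343773 eV,
corresponding to wavelength λ = hc/ΔE = 1239.84 eV·nm / 1.343773 eV = 922.66 nm in the infrared region.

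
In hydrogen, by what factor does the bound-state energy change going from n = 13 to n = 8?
2.640625

Using E_n = -13.6057 Z² / n² eV with Z = 1:

E_8 = -13.6057 / 8² = -13.6057 / 64 = -0.21258906250 eV
E_13 = -13.6057 / 13² = -13.6057 / 169 = -0.08050710059 eV

The ratio is:
E_8/E_13 = (-0.21258906250) / (-0.08050710059)
E_8/E_13 = (-13.6057/64) / (-13.6057/169)
E_8/E_13 = 169/64
E_8/E_13 = 2.640625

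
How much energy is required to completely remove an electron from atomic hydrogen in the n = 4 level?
0.8504 eV

The ionization energy is the energy needed to remove the electron completely (n → ∞).

For hydrogen, E_n = -13.6057 eV / n².

At n = 4: E_4 = -13.6057 / 4² = -0.8503563 eV
At n = ∞: E_∞ = 0 eV

Ionization energy = E_∞ - E_4 = 0 - (-0.8503563) = 0.8503563 eV
Ionization energy ≈ 0.8504 eV

This is also called the binding energy of the electron in state n = 4.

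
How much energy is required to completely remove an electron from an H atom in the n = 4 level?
0.850 eV

The ionization energy is the energy needed to remove the electron completely (n → ∞).

For hydrogen, E_n = -13.6057 eV / n².

At n = 4: E_4 = -13.6057 / 4² = -0.850356 eV
At n = ∞: E_∞ = 0 eV

Ionization energy = E_∞ - E_4 = 0 - (-0.850356) = 0.850356 eV
Ionization energy ≈ 0.850 eV

This is also called the binding energy of the electron in state n = 4.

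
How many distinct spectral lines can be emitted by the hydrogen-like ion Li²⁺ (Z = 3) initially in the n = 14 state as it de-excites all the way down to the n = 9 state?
15

The electron can occupy levels n = 9, 10, ..., 14 during de-excitation — that is m = 14 - 9 + 1 = 6 distinct levels.

The number of distinct spectral lines equals the number of ways to choose 2 of these m levels (each pair gives one possible emission transition):

Number of lines = m(m-1)/2 = 6×5/2 = 15

These correspond to all possible transitions between the 6 levels:
14 → 13, 14 → 12, 14 → 11, 14 → 10, 14 → 9, 13 → 12, 13 → 11, 13 → 10...

Each transition produces a photon with a unique energy (and thus wavelength). This count does not depend on Z.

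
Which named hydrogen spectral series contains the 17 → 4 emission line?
Brackett series

The spectral series in hydrogen are named based on the final (lower) energy level:
- Lyman series: n_final = 1 (ultraviolet)
- Balmer series: n_final = 2 (visible/near-UV)
- Paschen series: n_final = 3 (infrared)
- Brackett series: n_final = 4 (infrared)
- Pfund series: n_final = 5 (far infrared)

Since this transition ends at n = 4, it belongs to the Brackett series.

For reference, this 17 → 4 line has photon energy
ΔE = 13.6057 eV × (1/4² - 1/17²) = 0.8032777033 eV,
corresponding to wavelength λ = hc/ΔE = 1239.84 eV·nm / 0.8032777033 eV = 1543.4762 nm in the infrared region.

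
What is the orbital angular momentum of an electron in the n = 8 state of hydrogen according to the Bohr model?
8.43657e-34 J·s (or 8ℏ)

In the Bohr model, angular momentum is quantized:
L = nℏ

where ℏ = h/(2π) = 1.0545718e-34 J·s

For n = 8:
L = 8 × 1.0545718e-34 J·s
L = 8.43657e-34 J·s

This can also be written as L = 8ℏ.
The angular momentum is an integer multiple of the reduced Planck constant.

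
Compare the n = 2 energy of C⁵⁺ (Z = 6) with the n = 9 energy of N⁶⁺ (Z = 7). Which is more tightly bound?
C⁵⁺ at n = 2 (E = -122.4513 eV)

Using E_n = -13.6057 Z² / n² eV:

C⁵⁺ (Z = 6) at n = 2:
E = -13.6057 × 6² / 2² = -13.6057 × 36 / 4 = -122.4513000 eV

N⁶⁺ (Z = 7) at n = 9:
E = -13.6057 × 7² / 9² = -13.6057 × 49 / 81 = -8.2306086 eV

Since -122.4513000 eV < -8.2306086 eV,
C⁵⁺ at n = 2 is more tightly bound (requires more energy to ionize).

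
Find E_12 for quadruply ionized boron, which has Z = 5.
-2.3621 eV

For hydrogen-like ions, the energy levels scale with Z²:
E_n = -13.6057 Z² / n² eV

For B⁴⁺ (Z = 5) at n = 12:
E_12 = -13.6057 × 5² / 12²
E_12 = -13.6057 × 25 / 144
E_12 = -340.1425 / 144
E_12 = -2.3621 eV

The energy is 25 times more negative than hydrogen at the same n due to the stronger nuclear charge.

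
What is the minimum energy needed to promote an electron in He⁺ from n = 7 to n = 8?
0.260313 eV

The energy levels of a hydrogen-like atom are E_n = -13.6057 Z² eV / n².

Energy at n = 7: E_7 = -13.6057 × 2² / 7² = -1.110669388 eV
Energy at n = 8: E_8 = -13.6057 × 2² / 8² = -0.850356250 eV

The excitation energy is the difference:
ΔE = E_8 - E_7
ΔE = -0.850356250 - (-1.110669388)
ΔE = 0.260313 eV

Since this is positive, energy must be absorbed (photon absorption).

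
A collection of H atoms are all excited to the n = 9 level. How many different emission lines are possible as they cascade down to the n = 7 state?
3

The electron can occupy levels n = 7, 8, ..., 9 during de-excitation — that is m = 9 - 7 + 1 = 3 distinct levels.

The number of distinct spectral lines equals the number of ways to choose 2 of these m levels (each pair gives one possible emission transition):

Number of lines = m(m-1)/2 = 3×2/2 = 3

These correspond to all possible transitions between the 3 levels:
9 → 8, 9 → 7, 8 → 7

Each transition produces a photon with a unique energy (and thus wavelength). This count does not depend on Z.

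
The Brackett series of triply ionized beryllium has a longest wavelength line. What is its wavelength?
253.13 nm

The longest wavelength corresponds to the smallest energy transition in the series.
The Brackett series has all transitions ending at n_f = 4.

For Be³⁺ (Z = 4), the first line (α-line) is the jump from n = 5 to n = 4:
E_5 = -13.6057 × 4² / 5² = -8.707648 eV
E_4 = -13.6057 × 4² / 4² = -13.605700 eV
ΔE = E_5 - E_4 = 4.898052 eV

λ = hc/E = 1239.84 eV·nm / 4.898052 eV
λ = 253.13 nm

This is the α-line of the Brackett series in Be³⁺.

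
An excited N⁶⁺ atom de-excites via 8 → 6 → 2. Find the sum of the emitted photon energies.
156.25 eV

The energy levels of N⁶⁺ are E_n = -13.6057 × 7² / n² eV.

First transition (8 → 6):
ΔE₁ = |E_6 - E_8|
ΔE₁ = |-18.51886944 - (-10.41686406)| = 8.10201 eV

Second transition (6 → 2):
ΔE₂ = |E_2 - E_6|
ΔE₂ = |-166.66982500 - (-18.51886944)| = 148.15096 eV

Total energy released:
E_total = ΔE₁ + ΔE₂ = 8.10201 + 148.15096 = 156.25 eV

Note: This equals the direct transition 8 → 2: 156.25 eV ✓
Energy is conserved regardless of the path taken.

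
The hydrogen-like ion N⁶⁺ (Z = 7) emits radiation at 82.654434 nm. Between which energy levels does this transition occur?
n = 5 → n = 4

First, find the photon energy from the wavelength (hc = 1239.84 eV·nm):
E = hc/λ = 1239.84 eV·nm / 82.654434 nm = 15.000284 eV

The energy levels of N⁶⁺ satisfy E_n = -13.6057 × 7² / n² eV, so an emission n_i → n_f releases
ΔE = 13.6057 × 7² × (1/n_f² − 1/n_i²) eV.

Setting ΔE equal to the photon energy:
1/n_f² − 1/n_i² = 15.000284 / (13.6057 × 7²) = 0.022500000

Since 1/n_i² must be positive, we need 1/n_f² > 0.022500000, i.e. n_f ≤ 6. For each allowed n_f, solve n_i = (1/n_f² − 0.022500000)^(−1/2) and check whether it is a whole number:
  n_f = 1: 1/n_i² = 1.000000000 − 0.022500000 = 0.977500000 → n_i = 1.011  (not an integer) ✗
  n_f = 2: 1/n_i² = 0.250000000 − 0.022500000 = 0.227500000 → n_i = 2.097  (not an integer) ✗
  n_f = 3: 1/n_i² = 0.111111111 − 0.022500000 = 0.088611111 → n_i = 3.359  (not an integer) ✗
  n_f = 4: 1/n_i² = 0.062500000 − 0.022500000 = 0.040000000 → n_i = 5.000  → integer, n_i = 5 ✓
  n_f = 5: 1/n_i² = 0.040000000 − 0.022500000 = 0.017500000 → n_i = 7.559  (not an integer) ✗
  n_f = 6: 1/n_i² = 0.027777778 − 0.022500000 = 0.005277778 → n_i = 13.765  (not an integer) ✗

Only n_f = 4 gives an integer upper level, n_i = 5.

The transition is from n = 5 to n = 4 (emission).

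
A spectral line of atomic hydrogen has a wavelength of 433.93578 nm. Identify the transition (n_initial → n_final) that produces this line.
n = 5 → n = 2

First, find the photon energy from the wavelength (hc = 1239.84 eV·nm):
E = hc/λ = 1239.84 eV·nm / 433.93578 nm = 2.8571970 eV

The energy levels of hydrogen satisfy E_n = -13.6057 / n² eV, so an emission n_i → n_f releases
ΔE = 13.6057 × (1/n_f² − 1/n_i²) eV.

Setting ΔE equal to the photon energy:
1/n_f² − 1/n_i² = 2.8571970 / 13.6057 = 0.21000000

Since 1/n_i² must be positive, we need 1/n_f² > 0.21000000, i.e. n_f ≤ 2. For each allowed n_f, solve n_i = (1/n_f² − 0.21000000)^(−1/2) and check whether it is a whole number:
  n_f = 1: 1/n_i² = 1.00000000 − 0.21000000 = 0.79000000 → n_i = 1.125  (not an integer) ✗
  n_f = 2: 1/n_i² = 0.25000000 − 0.21000000 = 0.04000000 → n_i = 5.000  → integer, n_i = 5 ✓

Only n_f = 2 gives an integer upper level, n_i = 5.

The transition is from n = 5 to n = 2 (emission).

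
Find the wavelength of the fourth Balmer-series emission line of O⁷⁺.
6.407 nm

The lines of a series are numbered from the longest wavelength (smallest ΔE) outward; the fourth line is the transition from n = n_f + 4 to n_f.
The Balmer series has all transitions ending at n_f = 2.

For O⁷⁺ (Z = 8), the fourth line (δ-line) is the jump from n = 6 to n = 2:
E_6 = -13.6057 × 8² / 6² = -24.18791 eV
E_2 = -13.6057 × 8² / 2² = -217.69120 eV
ΔE = E_6 - E_2 = 193.50329 eV

λ = hc/E = 1239.84 eV·nm / 193.50329 eV
λ = 6.407 nm

This is the δ-line of the Balmer series in O⁷⁺.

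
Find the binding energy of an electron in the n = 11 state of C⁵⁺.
4.048 eV

The ionization energy is the energy needed to remove the electron completely (n → ∞).

For a hydrogen-like ion with Z = 6, E_n = -13.6057 Z² / n² eV.

At n = 11: E_11 = -13.6057 × 6² / 11² = -4.047977 eV
At n = ∞: E_∞ = 0 eV

Ionization energy = E_∞ - E_11 = 0 - (-4.047977) = 4.047977 eV
Ionization energy ≈ 4.048 eV

This is also called the binding energy of the electron in state n = 11.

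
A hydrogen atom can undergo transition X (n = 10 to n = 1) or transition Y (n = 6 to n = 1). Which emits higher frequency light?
10 → 1

Calculate the energy for each transition:

Transition 10 → 1:
ΔE₁ = |E_1 - E_10| = |-13.6057/1² - (-13.6057/10²)|
ΔE₁ = |-13.6057000000 - (-0.1360570000)| = 13.4696430 eV

Transition 6 → 1:
ΔE₂ = |E_1 - E_6| = |-13.6057/1² - (-13.6057/6²)|
ΔE₂ = |-13.6057000000 - (-0.3779361111)| = 13.2277639 eV

Since 13.4696430 eV > 13.2277639 eV, the transition 10 → 1 emits the more energetic photon.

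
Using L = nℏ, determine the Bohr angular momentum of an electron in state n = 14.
1.47640e-33 J·s (or 14ℏ)

In the Bohr model, angular momentum is quantized:
L = nℏ

where ℏ = h/(2π) = 1.0545718e-34 J·s

For n = 14:
L = 14 × 1.0545718e-34 J·s
L = 1.47640e-33 J·s

This can also be written as L = 14ℏ.
The angular momentum is an integer multiple of the reduced Planck constant.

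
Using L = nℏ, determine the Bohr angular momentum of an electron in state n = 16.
1.69e-33 J·s (or 16ℏ)

In the Bohr model, angular momentum is quantized:
L = nℏ

where ℏ = h/(2π) = 1.0546e-34 J·s

For n = 16:
L = 16 × 1.0546e-34 J·s
L = 1.69e-33 J·s

This can also be written as L = 16ℏ.
The angular momentum is an integer multiple of the reduced Planck constant.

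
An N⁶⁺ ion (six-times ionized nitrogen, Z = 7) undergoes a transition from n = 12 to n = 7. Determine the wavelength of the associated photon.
138.129 nm

First, find the transition energy using E_n = -13.6057 Z² / n² eV:
E_12 = -13.6057 × 7² / 12² = -4.6297174 eV
E_7 = -13.6057 × 7² / 7² = -13.6057000 eV

Photon energy: |ΔE| = |E_7 - E_12| = 8.9759826 eV

Convert to wavelength using E = hc/λ with hc = 1239.84 eV·nm:
λ = hc/E = 1239.84 eV·nm / 8.9759826 eV
λ = 138.129 nm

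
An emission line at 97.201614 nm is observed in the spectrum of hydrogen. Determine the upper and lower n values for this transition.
n = 4 → n = 1

First, find the photon energy from the wavelength (hc = 1239.84 eV·nm):
E = hc/λ = 1239.84 eV·nm / 97.201614 nm = 12.755344 eV

The energy levels of hydrogen satisfy E_n = -13.6057 / n² eV, so an emission n_i → n_f releases
ΔE = 13.6057 × (1/n_f² − 1/n_i²) eV.

Setting ΔE equal to the photon energy:
1/n_f² − 1/n_i² = 12.755344 / 13.6057 = 0.93750002

Since 1/n_i² must be positive, we need 1/n_f² > 0.93750002, i.e. n_f ≤ 1. For each allowed n_f, solve n_i = (1/n_f² − 0.93750002)^(−1/2) and check whether it is a whole number:
  n_f = 1: 1/n_i² = 1.00000000 − 0.93750002 = 0.06249998 → n_i = 4.000  → integer, n_i = 4 ✓

Only n_f = 1 gives an integer upper level, n_i = 4.

The transition is from n = 4 to n = 1 (emission).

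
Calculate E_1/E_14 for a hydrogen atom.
196.0000

Using E_n = -13.6057 Z² / n² eV with Z = 1:

E_1 = -13.6057 / 1² = -13.6057 / 1 = -13.6057000000 eV
E_14 = -13.6057 / 14² = -13.6057 / 196 = -0.0694168367 eV

The ratio is:
E_1/E_14 = (-13.6057000000) / (-0.0694168367)
E_1/E_14 = (-13.6057/1) / (-13.6057/196)
E_1/E_14 = 196/1
E_1/E_14 = 196.0000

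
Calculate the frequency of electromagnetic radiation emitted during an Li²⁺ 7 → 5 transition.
5.80087e+14 Hz

First, find the transition energy:
E_7 = -13.6057 × 3² / 7² = -2.49900612 eV
E_5 = -13.6057 × 3² / 5² = -4.89805200 eV
|ΔE| = |E_5 - E_7| = 2.39904588 eV

Convert to Joules: E = 2.39904588 eV × (1.602177 × 10⁻¹⁹ J/eV) = 3.8436961e-19 J

Using E = hf:
f = E/h = 3.8436961e-19 J / (6.62607 × 10⁻³⁴ J·s)
f = 5.80087e+14 Hz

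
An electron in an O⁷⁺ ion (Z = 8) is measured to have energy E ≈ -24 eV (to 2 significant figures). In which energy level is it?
n = 6

The exact energy levels follow E_n = -13.6057 Z² / n² eV with Z = 8.

The measured value (-24 eV) is reported to only 2 significant figures, so we must test candidate n values and see which one matches to that precision.

Candidate energies:
  n = 4:  E = -13.6057 × 8² / 4² = -54.42280 eV
  n = 5:  E = -13.6057 × 8² / 5² = -34.83059 eV
  n = 6:  E = -13.6057 × 8² / 6² = -24.18791 eV  ← matches
  n = 7:  E = -13.6057 × 8² / 7² = -17.77071 eV
  n = 8:  E = -13.6057 × 8² / 8² = -13.60570 eV

Checking against the measurement of -24 eV (2 sig figs), only n = 6 agrees:
E_6 = -24.18791 eV, which rounds to -24 eV ✓

Therefore n = 6.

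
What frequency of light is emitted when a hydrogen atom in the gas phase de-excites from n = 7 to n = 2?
7.553e+14 Hz

First, find the transition energy:
E_7 = -13.6057 / 7² = -0.27766735 eV
E_2 = -13.6057 / 2² = -3.40142500 eV
|ΔE| = |E_2 - E_7| = 3.12375765 eV

Convert to Joules: E = 3.12375765 eV × (1.602177 × 10⁻¹⁹ J/eV) = 5.00481e-19 J

Using E = hf:
f = E/h = 5.00481e-19 J / (6.62607 × 10⁻³⁴ J·s)
f = 7.553e+14 Hz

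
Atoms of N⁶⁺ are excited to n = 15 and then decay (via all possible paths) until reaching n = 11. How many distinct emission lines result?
10

The electron can occupy levels n = 11, 12, ..., 15 during de-excitation — that is m = 15 - 11 + 1 = 5 distinct levels.

The number of distinct spectral lines equals the number of ways to choose 2 of these m levels (each pair gives one possible emission transition):

Number of lines = m(m-1)/2 = 5×4/2 = 10

These correspond to all possible transitions between the 5 levels:
15 → 14, 15 → 13, 15 → 12, 15 → 11, 14 → 13, 14 → 12, 14 → 11, 13 → 12...

Each transition produces a photon with a unique energy (and thus wavelength). This count does not depend on Z.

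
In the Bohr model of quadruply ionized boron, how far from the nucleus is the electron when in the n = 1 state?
0.010584 nm (or 0.105835 Å)

The Bohr radius formula is:
r_n = n² a₀ / Z

where a₀ = 0.052917721 nm is the Bohr radius.

For B⁴⁺ (Z = 5) at n = 1:
r_1 = 1² × 0.052917721 nm / 5
r_1 = 1 × 0.052917721 nm / 5
r_1 = 0.0529177 nm / 5
r_1 = 0.010584 nm

The electron orbits at approximately 0.010584 nm from the nucleus.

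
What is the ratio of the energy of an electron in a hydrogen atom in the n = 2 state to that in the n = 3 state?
2.250000

Using E_n = -13.6057 Z² / n² eV with Z = 1:

E_2 = -13.6057 / 2² = -13.6057 / 4 = -3.401425000000 eV
E_3 = -13.6057 / 3² = -13.6057 / 9 = -1.511744444444 eV

The ratio is:
E_2/E_3 = (-3.401425000000) / (-1.511744444444)
E_2/E_3 = (-13.6057/4) / (-13.6057/9)
E_2/E_3 = 9/4
E_2/E_3 = 2.250000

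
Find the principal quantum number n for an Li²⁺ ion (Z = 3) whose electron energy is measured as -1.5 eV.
n = 9

The exact energy levels follow E_n = -13.6057 Z² / n² eV with Z = 3.

The measured value (-1.5 eV) is reported to only 2 significant figures, so we must test candidate n values and see which one matches to that precision.

Candidate energies:
  n = 7:  E = -13.6057 × 3² / 7² = -2.49901 eV
  n = 8:  E = -13.6057 × 3² / 8² = -1.91330 eV
  n = 9:  E = -13.6057 × 3² / 9² = -1.51174 eV  ← matches
  n = 10:  E = -13.6057 × 3² / 10² = -1.22451 eV
  n = 11:  E = -13.6057 × 3² / 11² = -1.01199 eV

Checking against the measurement of -1.5 eV (2 sig figs), only n = 9 agrees:
E_9 = -1.51174 eV, which rounds to -1.5 eV ✓

Therefore n = 9.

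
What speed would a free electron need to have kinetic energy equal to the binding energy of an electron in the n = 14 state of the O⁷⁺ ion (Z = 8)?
1.25e+06 m/s (or 0.41699% of c)

The binding energy at n = 14 for O⁷⁺ is:
E_14 = -13.6057 × 8²/14² = -4.4426776 eV
|E_14| = 4.4426776 eV

Convert to Joules:
KE = 4.4426776 eV × (1.602177 × 10⁻¹⁹ J/eV) = 7.1180e-19 J

Using KE = ½mv²:
v = √(2·KE/m_e)
v = √(2 × 7.1180e-19 J / 9.10938 × 10⁻³¹ kg)
v = 1.25e+06 m/s

This is approximately 0.41699% the speed of light.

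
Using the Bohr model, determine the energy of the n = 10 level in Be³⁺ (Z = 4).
-2.1769 eV

For hydrogen-like ions, the energy levels scale with Z²:
E_n = -13.6057 Z² / n² eV

For Be³⁺ (Z = 4) at n = 10:
E_10 = -13.6057 × 4² / 10²
E_10 = -13.6057 × 16 / 100
E_10 = -217.6912 / 100
E_10 = -2.1769 eV

The energy is 16 times more negative than hydrogen at the same n due to the stronger nuclear charge.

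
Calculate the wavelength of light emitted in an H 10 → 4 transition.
1735.743 nm

First, find the transition energy using E_n = -13.6057 / n² eV:
E_10 = -13.6057 / 10² = -0.136057000 eV
E_4 = -13.6057 / 4² = -0.850356250 eV

Photon energy: |ΔE| = |E_4 - E_10| = 0.714299250 eV

Convert to wavelength using E = hc/λ with hc = 1239.84 eV·nm:
λ = hc/E = 1239.84 eV·nm / 0.714299250 eV
λ = 1735.743 nm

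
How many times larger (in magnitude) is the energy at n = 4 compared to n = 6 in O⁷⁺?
2.250

Using E_n = -13.6057 Z² / n² eV with Z = 8:

E_4 = -13.6057 × 8² / 4² = -870.7648 / 16 = -54.422800000 eV
E_6 = -13.6057 × 8² / 6² = -870.7648 / 36 = -24.187911111 eV

The ratio is:
E_4/E_6 = (-54.422800000) / (-24.187911111)
E_4/E_6 = (-870.7648/16) / (-870.7648/36)
E_4/E_6 = 36/16
E_4/E_6 = 2.250
(Note: the Z² factors cancel in the ratio.)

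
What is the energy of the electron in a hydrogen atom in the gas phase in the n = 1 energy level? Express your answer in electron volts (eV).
-13.6057 eV

The energy levels of a hydrogen-like atom are given by:
E_n = -13.6057 eV / n²

For n = 1:
E_1 = -13.6057 eV / 1²
E_1 = -13.6057 eV / 1
E_1 = -13.6057 eV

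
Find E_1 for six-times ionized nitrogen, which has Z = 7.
-666.67930 eV

For hydrogen-like ions, the energy levels scale with Z²:
E_n = -13.6057 Z² / n² eV

For N⁶⁺ (Z = 7) at n = 1:
E_1 = -13.6057 × 7² / 1²
E_1 = -13.6057 × 49 / 1
E_1 = -666.6793 / 1
E_1 = -666.67930 eV

The energy is 49 times more negative than hydrogen at the same n due to the stronger nuclear charge.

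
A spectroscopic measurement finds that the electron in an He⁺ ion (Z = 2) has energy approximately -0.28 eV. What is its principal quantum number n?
n = 14

The exact energy levels follow E_n = -13.6057 Z² / n² eV with Z = 2.

The measured value (-0.28 eV) is reported to only 2 significant figures, so we must test candidate n values and see which one matches to that precision.

Candidate energies:
  n = 12:  E = -13.6057 × 2² / 12² = -0.377936 eV
  n = 13:  E = -13.6057 × 2² / 13² = -0.322028 eV
  n = 14:  E = -13.6057 × 2² / 14² = -0.277667 eV  ← matches
  n = 15:  E = -13.6057 × 2² / 15² = -0.241879 eV
  n = 16:  E = -13.6057 × 2² / 16² = -0.212589 eV

Checking against the measurement of -0.28 eV (2 sig figs), only n = 14 agrees:
E_14 = -0.277667 eV, which rounds to -0.28 eV ✓

Therefore n = 14.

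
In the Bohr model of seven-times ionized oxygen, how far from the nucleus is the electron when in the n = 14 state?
1.29648 nm (or 12.96484 Å)

The Bohr radius formula is:
r_n = n² a₀ / Z

where a₀ = 0.05291772 nm is the Bohr radius.

For O⁷⁺ (Z = 8) at n = 14:
r_14 = 14² × 0.05291772 nm / 8
r_14 = 196 × 0.05291772 nm / 8
r_14 = 10.371873 nm / 8
r_14 = 1.29648 nm

The electron orbits at approximately 1.29648 nm from the nucleus.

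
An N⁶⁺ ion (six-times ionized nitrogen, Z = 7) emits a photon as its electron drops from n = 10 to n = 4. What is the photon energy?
35.00 eV

The energy levels are E_n = -13.6057 Z² eV / n².

Energy at n = 10: E_10 = -13.6057 × 7² / 10² = -6.66679 eV
Energy at n = 4: E_4 = -13.6057 × 7² / 4² = -41.66746 eV

For emission (electron falling to lower state), the photon energy is:
E_photon = E_10 - E_4 = |-6.66679 - (-41.66746)|
E_photon = 35.00 eV

This energy is carried away by the emitted photon.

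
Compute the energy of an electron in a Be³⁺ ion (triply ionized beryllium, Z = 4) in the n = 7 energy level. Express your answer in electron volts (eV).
-4.4427 eV

The energy levels of a hydrogen-like atom are given by:
E_n = -13.6057 Z² / n² eV  (with Z = 4 for Be³⁺)

For n = 7:
E_7 = -13.6057 × 4² / 7²
E_7 = -13.6057 × 16 / 49
E_7 = -4.4427 eV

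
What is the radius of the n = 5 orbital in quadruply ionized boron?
0.26459 nm (or 2.64589 Å)

The Bohr radius formula is:
r_n = n² a₀ / Z

where a₀ = 0.05291772 nm is the Bohr radius.

For B⁴⁺ (Z = 5) at n = 5:
r_5 = 5² × 0.05291772 nm / 5
r_5 = 25 × 0.05291772 nm / 5
r_5 = 1.322943 nm / 5
r_5 = 0.26459 nm

The electron orbits at approximately 0.26459 nm from the nucleus.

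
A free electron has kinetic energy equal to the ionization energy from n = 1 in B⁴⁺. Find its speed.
1.094e+07 m/s (or 3.6487% of c)

The binding energy at n = 1 for B⁴⁺ is:
E_1 = -13.6057 × 5²/1² = -340.142500 eV
|E_1| = 340.142500 eV

Convert to Joules:
KE = 340.142500 eV × (1.602177 × 10⁻¹⁹ J/eV) = 5.44968e-17 J

Using KE = ½mv²:
v = √(2·KE/m_e)
v = √(2 × 5.44968e-17 J / 9.10938 × 10⁻³¹ kg)
v = 1.094e+07 m/s

This is approximately 3.6487% the speed of light.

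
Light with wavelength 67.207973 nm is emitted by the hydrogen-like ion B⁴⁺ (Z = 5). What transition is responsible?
n = 11 → n = 4

First, find the photon energy from the wavelength (hc = 1239.84 eV·nm):
E = hc/λ = 1239.84 eV·nm / 67.207973 nm = 18.447811 eV

The energy levels of B⁴⁺ satisfy E_n = -13.6057 × 5² / n² eV, so an emission n_i → n_f releases
ΔE = 13.6057 × 5² × (1/n_f² − 1/n_i²) eV.

Setting ΔE equal to the photon energy:
1/n_f² − 1/n_i² = 18.447811 / (13.6057 × 5²) = 0.054235537

Since 1/n_i² must be positive, we need 1/n_f² > 0.054235537, i.e. n_f ≤ 4. For each allowed n_f, solve n_i = (1/n_f² − 0.054235537)^(−1/2) and check whether it is a whole number:
  n_f = 1: 1/n_i² = 1.000000000 − 0.054235537 = 0.945764463 → n_i = 1.028  (not an integer) ✗
  n_f = 2: 1/n_i² = 0.250000000 − 0.054235537 = 0.195764463 → n_i = 2.260  (not an integer) ✗
  n_f = 3: 1/n_i² = 0.111111111 − 0.054235537 = 0.056875574 → n_i = 4.193  (not an integer) ✗
  n_f = 4: 1/n_i² = 0.062500000 − 0.054235537 = 0.008264463 → n_i = 11.000  → integer, n_i = 11 ✓

Only n_f = 4 gives an integer upper level, n_i = 11.

The transition is from n = 11 to n = 4 (emission).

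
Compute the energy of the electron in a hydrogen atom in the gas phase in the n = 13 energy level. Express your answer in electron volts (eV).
-0.08 eV

The energy levels of a hydrogen-like atom are given by:
E_n = -13.6057 eV / n²

For n = 13:
E_13 = -13.6057 eV / 13²
E_13 = -13.6057 eV / 169
E_13 = -0.08 eV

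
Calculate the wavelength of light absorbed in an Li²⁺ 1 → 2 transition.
13.500 nm

First, find the transition energy using E_n = -13.6057 Z² / n² eV:
E_1 = -13.6057 × 3² / 1² = -122.45130 eV
E_2 = -13.6057 × 3² / 2² = -30.61283 eV

Photon energy: |ΔE| = |E_2 - E_1| = 91.83847 eV

Convert to wavelength using E = hc/λ with hc = 1239.84 eV·nm:
λ = hc/E = 1239.84 eV·nm / 91.83847 eV
λ = 13.500 nm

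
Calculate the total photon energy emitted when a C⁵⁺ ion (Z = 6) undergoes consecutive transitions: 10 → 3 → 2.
117.55 eV

The energy levels of C⁵⁺ are E_n = -13.6057 × 6² / n² eV.

First transition (10 → 3):
ΔE₁ = |E_3 - E_10|
ΔE₁ = |-54.42280000 - (-4.89805200)| = 49.52475 eV

Second transition (3 → 2):
ΔE₂ = |E_2 - E_3|
ΔE₂ = |-122.45130000 - (-54.42280000)| = 68.02850 eV

Total energy released:
E_total = ΔE₁ + ΔE₂ = 49.52475 + 68.02850 = 117.55 eV

Note: This equals the direct transition 10 → 2: 117.55 eV ✓
Energy is conserved regardless of the path taken.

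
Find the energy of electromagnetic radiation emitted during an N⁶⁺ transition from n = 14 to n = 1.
663.2779 eV

The energy levels are E_n = -13.6057 Z² eV / n².

Energy at n = 14: E_14 = -13.6057 × 7² / 14² = -3.4014250 eV
Energy at n = 1: E_1 = -13.6057 × 7² / 1² = -666.6793000 eV

For emission (electron falling to lower state), the photon energy is:
E_photon = E_14 - E_1 = |-3.4014250 - (-666.6793000)|
E_photon = 663.2779 eV

This energy is carried away by the emitted photon.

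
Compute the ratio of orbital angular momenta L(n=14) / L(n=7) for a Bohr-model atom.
2.00

In the Bohr model, L_n = nℏ, so the ratio is purely the ratio of quantum numbers:

L_14/L_7 = 14ℏ / 7ℏ = 14/7 = 2.00

The angular momentum scales linearly with n.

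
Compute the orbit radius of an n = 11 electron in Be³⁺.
1.600761 nm (or 16.007611 Å)

The Bohr radius formula is:
r_n = n² a₀ / Z

where a₀ = 0.052917721 nm is the Bohr radius.

For Be³⁺ (Z = 4) at n = 11:
r_11 = 11² × 0.052917721 nm / 4
r_11 = 121 × 0.052917721 nm / 4
r_11 = 6.4030442 nm / 4
r_11 = 1.600761 nm

The electron orbits at approximately 1.600761 nm from the nucleus.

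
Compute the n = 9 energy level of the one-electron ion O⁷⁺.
-10.750183 eV

For hydrogen-like ions, the energy levels scale with Z²:
E_n = -13.6057 Z² / n² eV

For O⁷⁺ (Z = 8) at n = 9:
E_9 = -13.6057 × 8² / 9²
E_9 = -13.6057 × 64 / 81
E_9 = -870.7648 / 81
E_9 = -10.750183 eV

The energy is 64 times more negative than hydrogen at the same n due to the stronger nuclear charge.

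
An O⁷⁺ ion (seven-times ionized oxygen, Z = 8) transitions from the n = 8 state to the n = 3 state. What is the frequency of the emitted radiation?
2.0105e+16 Hz

First, find the transition energy:
E_8 = -13.6057 × 8² / 8² = -13.6057000 eV
E_3 = -13.6057 × 8² / 3² = -96.7516444 eV
|ΔE| = |E_3 - E_8| = 83.1459444 eV

Convert to Joules: E = 83.1459444 eV × (1.602177 × 10⁻¹⁹ J/eV) = 1.332145e-17 J

Using E = hf:
f = E/h = 1.332145e-17 J / (6.62607 × 10⁻³⁴ J·s)
f = 2.0105e+16 Hz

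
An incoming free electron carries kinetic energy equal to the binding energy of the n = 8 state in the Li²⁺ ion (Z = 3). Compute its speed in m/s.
8.20385e+05 m/s (or 0.273651% of c)

The binding energy at n = 8 for Li²⁺ is:
E_8 = -13.6057 × 3²/8² = -1.91330156 eV
|E_8| = 1.91330156 eV

Convert to Joules:
KE = 1.91330156 eV × (1.602177 × 10⁻¹⁹ J/eV) = 3.0654478e-19 J

Using KE = ½mv²:
v = √(2·KE/m_e)
v = √(2 × 3.0654478e-19 J / 9.10938 × 10⁻³¹ kg)
v = 8.20385e+05 m/s

This is approximately 0.273651% the speed of light.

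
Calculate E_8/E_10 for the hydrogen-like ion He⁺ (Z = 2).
1.5625

Using E_n = -13.6057 Z² / n² eV with Z = 2:

E_8 = -13.6057 × 2² / 8² = -54.4228 / 64 = -0.850356250 eV
E_10 = -13.6057 × 2² / 10² = -54.4228 / 100 = -0.544228000 eV

The ratio is:
E_8/E_10 = (-0.850356250) / (-0.544228000)
E_8/E_10 = (-54.4228/64) / (-54.4228/100)
E_8/E_10 = 100/64
E_8/E_10 = 1.5625
(Note: the Z² factors cancel in the ratio.)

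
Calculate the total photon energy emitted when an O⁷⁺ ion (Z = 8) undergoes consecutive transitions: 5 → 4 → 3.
61.921 eV

The energy levels of O⁷⁺ are E_n = -13.6057 × 8² / n² eV.

First transition (5 → 4):
ΔE₁ = |E_4 - E_5|
ΔE₁ = |-54.422800000 - (-34.830592000)| = 19.592208 eV

Second transition (4 → 3):
ΔE₂ = |E_3 - E_4|
ΔE₂ = |-96.751644444 - (-54.422800000)| = 42.328844 eV

Total energy released:
E_total = ΔE₁ + ΔE₂ = 19.592208 + 42.328844 = 61.921 eV

Note: This equals the direct transition 5 → 3: 61.921 eV ✓
Energy is conserved regardless of the path taken.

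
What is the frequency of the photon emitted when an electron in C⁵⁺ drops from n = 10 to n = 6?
2.1055e+15 Hz

First, find the transition energy:
E_10 = -13.6057 × 6² / 10² = -4.8980520 eV
E_6 = -13.6057 × 6² / 6² = -13.6057000 eV
|ΔE| = |E_6 - E_10| = 8.7076480 eV

Convert to Joules: E = 8.7076480 eV × (1.602177 × 10⁻¹⁹ J/eV) = 1.395119e-18 J

Using E = hf:
f = E/h = 1.395119e-18 J / (6.62607 × 10⁻³⁴ J·s)
f = 2.1055e+15 Hz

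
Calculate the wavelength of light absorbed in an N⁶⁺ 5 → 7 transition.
94.923451 nm

First, find the transition energy using E_n = -13.6057 Z² / n² eV:
E_5 = -13.6057 × 7² / 5² = -26.66717200 eV
E_7 = -13.6057 × 7² / 7² = -13.60570000 eV

Photon energy: |ΔE| = |E_7 - E_5| = 13.06147200 eV

Convert to wavelength using E = hc/λ with hc = 1239.84 eV·nm:
λ = hc/E = 1239.84 eV·nm / 13.06147200 eV
λ = 94.923451 nm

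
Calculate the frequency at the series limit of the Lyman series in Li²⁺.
2.961e+16 Hz

The series limit corresponds to the transition from n = ∞ to n = 1.
This is the highest energy (shortest wavelength) transition in the Lyman series.

E_∞ = 0 eV
E_1 = -13.6057 × 3² / 1² = -122.451300 eV

Energy at series limit:
ΔE = E_∞ - E_1 = 0 - (-122.451300) = 122.451300 eV
E = 122.451300 eV × (1.602177 × 10⁻¹⁹ J/eV) = 1.96189e-17 J
f = E/h = 1.96189e-17 J / (6.62607 × 10⁻³⁴ J·s) = 2.961e+16 Hz

This energy equals the ionization energy from the n = 1 state of Li²⁺.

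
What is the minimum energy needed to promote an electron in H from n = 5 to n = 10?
0.40817 eV

The energy levels of a hydrogen-like atom are E_n = -13.6057 eV / n².

Energy at n = 5: E_5 = -13.6057 / 5² = -0.54422800 eV
Energy at n = 10: E_10 = -13.6057 / 10² = -0.13605700 eV

The excitation energy is the difference:
ΔE = E_10 - E_5
ΔE = -0.13605700 - (-0.54422800)
ΔE = 0.40817 eV

Since this is positive, energy must be absorbed (photon absorption).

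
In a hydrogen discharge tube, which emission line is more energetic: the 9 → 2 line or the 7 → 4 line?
9 → 2

Calculate the energy for each transition:

Transition 9 → 2:
ΔE₁ = |E_2 - E_9| = |-13.6057/2² - (-13.6057/9²)|
ΔE₁ = |-3.401425000000 - (-0.167971604938)| = 3.233453395 eV

Transition 7 → 4:
ΔE₂ = |E_4 - E_7| = |-13.6057/4² - (-13.6057/7²)|
ΔE₂ = |-0.850356250000 - (-0.277667346939)| = 0.572688903 eV

Since 3.233453395 eV > 0.572688903 eV, the transition 9 → 2 emits the more energetic photon.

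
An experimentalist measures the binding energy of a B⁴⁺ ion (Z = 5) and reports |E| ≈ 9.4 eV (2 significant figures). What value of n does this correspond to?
n = 6

The exact energy levels follow E_n = -13.6057 Z² / n² eV with Z = 5.

The measured value (-9.4 eV) is reported to only 2 significant figures, so we must test candidate n values and see which one matches to that precision.

Candidate energies:
  n = 4:  E = -13.6057 × 5² / 4² = -21.25891 eV
  n = 5:  E = -13.6057 × 5² / 5² = -13.60570 eV
  n = 6:  E = -13.6057 × 5² / 6² = -9.44840 eV  ← matches
  n = 7:  E = -13.6057 × 5² / 7² = -6.94168 eV
  n = 8:  E = -13.6057 × 5² / 8² = -5.31473 eV

Checking against the measurement of -9.4 eV (2 sig figs), only n = 6 agrees:
E_6 = -9.44840 eV, which rounds to -9.4 eV ✓

Therefore n = 6.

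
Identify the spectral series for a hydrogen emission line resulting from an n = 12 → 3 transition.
Paschen series

The spectral series in hydrogen are named based on the final (lower) energy level:
- Lyman series: n_final = 1 (ultraviolet)
- Balmer series: n_final = 2 (visible/near-UV)
- Paschen series: n_final = 3 (infrared)
- Brackett series: n_final = 4 (infrared)
- Pfund series: n_final = 5 (far infrared)

Since this transition ends at n = 3, it belongs to the Paschen series.

For reference, this 12 → 3 line has photon energy
ΔE = 13.6057 eV × (1/3² - 1/12²) = 1.417260 eV,
corresponding to wavelength λ = hc/ΔE = 1239.84 eV·nm / 1.417260 eV = 874.81 nm in the infrared region.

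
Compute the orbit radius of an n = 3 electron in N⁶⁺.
0.0680 nm (or 0.6804 Å)

The Bohr radius formula is:
r_n = n² a₀ / Z

where a₀ = 0.0529177 nm is the Bohr radius.

For N⁶⁺ (Z = 7) at n = 3:
r_3 = 3² × 0.0529177 nm / 7
r_3 = 9 × 0.0529177 nm / 7
r_3 = 0.47626 nm / 7
r_3 = 0.0680 nm

The electron orbits at approximately 0.0680 nm from the nucleus.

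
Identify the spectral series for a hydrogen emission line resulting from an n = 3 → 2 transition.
Balmer series

The spectral series in hydrogen are named based on the final (lower) energy level:
- Lyman series: n_final = 1 (ultraviolet)
- Balmer series: n_final = 2 (visible/near-UV)
- Paschen series: n_final = 3 (infrared)
- Brackett series: n_final = 4 (infrared)
- Pfund series: n_final = 5 (far infrared)

Since this transition ends at n = 2, it belongs to the Balmer series.

For reference, this 3 → 2 line has photon energy
ΔE = 13.6057 eV × (1/2² - 1/3²) = 1.8896805556 eV,
corresponding to wavelength λ = hc/ΔE = 1239.84 eV·nm / 1.8896805556 eV = 656.110895 nm in the visible/near-UV region.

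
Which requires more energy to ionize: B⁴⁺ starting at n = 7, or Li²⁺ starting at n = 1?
Li²⁺ at n = 1 (E = -122.451 eV)

Using E_n = -13.6057 Z² / n² eV:

B⁴⁺ (Z = 5) at n = 7:
E = -13.6057 × 5² / 7² = -13.6057 × 25 / 49 = -6.941684 eV

Li²⁺ (Z = 3) at n = 1:
E = -13.6057 × 3² / 1² = -13.6057 × 9 / 1 = -122.451300 eV

Since -122.451300 eV < -6.941684 eV,
Li²⁺ at n = 1 is more tightly bound (requires more energy to ionize).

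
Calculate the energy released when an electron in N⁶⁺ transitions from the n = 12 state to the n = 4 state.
37.0377 eV

The energy levels are E_n = -13.6057 Z² eV / n².

Energy at n = 12: E_12 = -13.6057 × 7² / 12² = -4.6297174 eV
Energy at n = 4: E_4 = -13.6057 × 7² / 4² = -41.6674563 eV

For emission (electron falling to lower state), the photon energy is:
E_photon = E_12 - E_4 = |-4.6297174 - (-41.6674563)|
E_photon = 37.0377 eV

This energy is carried away by the emitted photon.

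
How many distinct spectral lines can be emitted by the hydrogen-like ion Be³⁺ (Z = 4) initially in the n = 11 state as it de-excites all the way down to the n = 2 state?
45

The electron can occupy levels n = 2, 3, ..., 11 during de-excitation — that is m = 11 - 2 + 1 = 10 distinct levels.

The number of distinct spectral lines equals the number of ways to choose 2 of these m levels (each pair gives one possible emission transition):

Number of lines = m(m-1)/2 = 10×9/2 = 45

These correspond to all possible transitions between the 10 levels:
11 → 10, 11 → 9, 11 → 8, 11 → 7, 11 → 6, 11 → 5, 11 → 4, 11 → 3...

Each transition produces a photon with a unique energy (and thus wavelength). This count does not depend on Z.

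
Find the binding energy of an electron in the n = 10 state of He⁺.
0.544 eV

The ionization energy is the energy needed to remove the electron completely (n → ∞).

For a hydrogen-like ion with Z = 2, E_n = -13.6057 Z² / n² eV.

At n = 10: E_10 = -13.6057 × 2² / 10² = -0.544228 eV
At n = ∞: E_∞ = 0 eV

Ionization energy = E_∞ - E_10 = 0 - (-0.544228) = 0.544228 eV
Ionization energy ≈ 0.544 eV

This is also called the binding energy of the electron in state n = 10.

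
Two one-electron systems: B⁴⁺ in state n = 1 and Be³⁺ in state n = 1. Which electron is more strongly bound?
B⁴⁺ at n = 1 (E = -340.142500 eV)

Using E_n = -13.6057 Z² / n² eV:

B⁴⁺ (Z = 5) at n = 1:
E = -13.6057 × 5² / 1² = -13.6057 × 25 / 1 = -340.142500000 eV

Be³⁺ (Z = 4) at n = 1:
E = -13.6057 × 4² / 1² = -13.6057 × 16 / 1 = -217.691200000 eV

Since -340.142500000 eV < -217.691200000 eV,
B⁴⁺ at n = 1 is more tightly bound (requires more energy to ionize).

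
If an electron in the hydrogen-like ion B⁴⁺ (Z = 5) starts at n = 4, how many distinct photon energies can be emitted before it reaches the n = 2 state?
3

The electron can occupy levels n = 2, 3, ..., 4 during de-excitation — that is m = 4 - 2 + 1 = 3 distinct levels.

The number of distinct spectral lines equals the number of ways to choose 2 of these m levels (each pair gives one possible emission transition):

Number of lines = m(m-1)/2 = 3×2/2 = 3

These correspond to all possible transitions between the 3 levels:
4 → 3, 4 → 2, 3 → 2

Each transition produces a photon with a unique energy (and thus wavelength). This count does not depend on Z.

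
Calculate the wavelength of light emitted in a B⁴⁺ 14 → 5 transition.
104.449 nm

First, find the transition energy using E_n = -13.6057 Z² / n² eV:
E_14 = -13.6057 × 5² / 14² = -1.735421 eV
E_5 = -13.6057 × 5² / 5² = -13.605700 eV

Photon energy: |ΔE| = |E_5 - E_14| = 11.870279 eV

Convert to wavelength using E = hc/λ with hc = 1239.84 eV·nm:
λ = hc/E = 1239.84 eV·nm / 11.870279 eV
λ = 104.449 nm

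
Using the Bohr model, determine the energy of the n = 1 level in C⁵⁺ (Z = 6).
-489.81 eV

For hydrogen-like ions, the energy levels scale with Z²:
E_n = -13.6057 Z² / n² eV

For C⁵⁺ (Z = 6) at n = 1:
E_1 = -13.6057 × 6² / 1²
E_1 = -13.6057 × 36 / 1
E_1 = -489.8052 / 1
E_1 = -489.81 eV

The energy is 36 times more negative than hydrogen at the same n due to the stronger nuclear charge.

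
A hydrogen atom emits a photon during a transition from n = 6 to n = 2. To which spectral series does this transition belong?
Balmer series

The spectral series in hydrogen are named based on the final (lower) energy level:
- Lyman series: n_final = 1 (ultraviolet)
- Balmer series: n_final = 2 (visible/near-UV)
- Paschen series: n_final = 3 (infrared)
- Brackett series: n_final = 4 (infrared)
- Pfund series: n_final = 5 (far infrared)

Since this transition ends at n = 2, it belongs to the Balmer series.

For reference, this 6 → 2 line has photon energy
ΔE = 13.6057 eV × (1/2² - 1/6²) = 3.0234888889 eV,
corresponding to wavelength λ = hc/ΔE = 1239.84 eV·nm / 3.0234888889 eV = 410.069309 nm in the visible/near-UV region.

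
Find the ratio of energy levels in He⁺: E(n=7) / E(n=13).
3.44898

Using E_n = -13.6057 Z² / n² eV with Z = 2:

E_7 = -13.6057 × 2² / 7² = -54.4228 / 49 = -1.11066938776 eV
E_13 = -13.6057 × 2² / 13² = -54.4228 / 169 = -0.32202840237 eV

The ratio is:
E_7/E_13 = (-1.11066938776) / (-0.32202840237)
E_7/E_13 = (-54.4228/49) / (-54.4228/169)
E_7/E_13 = 169/49
E_7/E_13 = 3.44898
(Note: the Z² factors cancel in the ratio.)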